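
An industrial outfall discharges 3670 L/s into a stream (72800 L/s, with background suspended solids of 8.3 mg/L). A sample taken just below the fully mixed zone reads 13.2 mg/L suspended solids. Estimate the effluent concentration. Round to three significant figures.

110 mg/L

Mass balance: 72800·8.300 + 3670·Cₑ = 76470·13.20
→ Cₑ = (76470·13.20 − 72800·8.300) / 3670 = 110.4 mg/L.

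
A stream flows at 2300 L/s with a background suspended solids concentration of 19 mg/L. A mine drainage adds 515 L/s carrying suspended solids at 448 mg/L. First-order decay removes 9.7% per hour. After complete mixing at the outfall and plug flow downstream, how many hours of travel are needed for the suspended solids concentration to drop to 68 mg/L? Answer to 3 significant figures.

Flow-weighted average: C = (2300·19.00 + 515.0·448.0) / 2815 = 274400/2815 = 97.48 mg/L.
9.7%/h lost → k = −ln(1 − 0.097) = 0.1020 h⁻¹.
97.48·exp(−k·t) = 68 → t = ln(97.48/68)/k = 12710 s = 3.530 h.

3.53 h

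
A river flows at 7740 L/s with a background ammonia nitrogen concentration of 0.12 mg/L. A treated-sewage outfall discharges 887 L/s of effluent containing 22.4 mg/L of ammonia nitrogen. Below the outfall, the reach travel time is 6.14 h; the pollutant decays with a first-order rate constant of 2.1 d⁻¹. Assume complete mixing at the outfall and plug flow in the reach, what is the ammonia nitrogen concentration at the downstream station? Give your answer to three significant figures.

1.41 mg/L

Flow-weighted average: C = (7740·0.1200 + 887.0·22.40) / 8627 = 20800/8627 = 2.411 mg/L.
First-order decay: C = 2.411·exp(−k·t) = 2.411·0.5844 = 1.409 mg/L.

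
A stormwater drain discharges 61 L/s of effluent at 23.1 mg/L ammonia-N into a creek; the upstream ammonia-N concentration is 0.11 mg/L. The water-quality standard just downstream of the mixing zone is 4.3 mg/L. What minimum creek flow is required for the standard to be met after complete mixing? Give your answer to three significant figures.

274 L/s

Set C_mix = 4.3: (Q·0.1100 + 61.00·23.10) / (Q + 61.00) = 4.3
→ Q = 61.00·(23.10 − 4.3)/(4.3 − 0.1100) = 273.7 L/s.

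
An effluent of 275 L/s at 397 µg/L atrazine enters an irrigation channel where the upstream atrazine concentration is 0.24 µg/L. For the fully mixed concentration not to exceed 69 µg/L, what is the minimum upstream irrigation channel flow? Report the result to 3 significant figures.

1310 L/s

Set C_mix = 69: (Q·0.2400 + 275.0·397.0) / (Q + 275.0) = 69
→ Q = 275.0·(397.0 − 69)/(69 − 0.2400) = 1312 L/s.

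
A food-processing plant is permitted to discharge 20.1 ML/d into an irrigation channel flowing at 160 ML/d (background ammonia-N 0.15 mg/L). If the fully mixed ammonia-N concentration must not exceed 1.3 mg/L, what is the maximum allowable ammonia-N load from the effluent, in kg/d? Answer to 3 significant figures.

210 kg/d

Mass balance at the limit: 160.0·0.1500 + 20.10·Cₑ = 180.1·1.3 → Cₑ = 10.45 mg/L.
20.10 ML/d = 0.2326 m³/s. Load = 0.2326 m³/s × 10.45 g/m³ × 86 400 s/d = 210.1 kg/d.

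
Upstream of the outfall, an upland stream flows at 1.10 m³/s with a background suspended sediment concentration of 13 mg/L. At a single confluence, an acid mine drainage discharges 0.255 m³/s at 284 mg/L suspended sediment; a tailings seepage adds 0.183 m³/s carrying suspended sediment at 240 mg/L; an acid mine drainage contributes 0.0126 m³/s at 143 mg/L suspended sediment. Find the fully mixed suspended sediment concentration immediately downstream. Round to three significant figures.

Mixed concentration C = ΣQC/ΣQ = (1.100·13.00 + 0.2550·284.0 + 0.1830·240.0 + 0.01260·143.0) / 1.551 = 132.4/1.551 = 85.41 mg/L.

85.4 mg/L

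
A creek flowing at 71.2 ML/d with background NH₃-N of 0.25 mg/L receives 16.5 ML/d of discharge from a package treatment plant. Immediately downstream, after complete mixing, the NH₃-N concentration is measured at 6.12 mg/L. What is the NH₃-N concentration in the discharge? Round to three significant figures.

31.4 mg/L

Mass balance: 71.20·0.2500 + 16.50·Cₑ = 87.70·6.120
→ Cₑ = (87.70·6.120 − 71.20·0.2500) / 16.50 = 31.45 mg/L.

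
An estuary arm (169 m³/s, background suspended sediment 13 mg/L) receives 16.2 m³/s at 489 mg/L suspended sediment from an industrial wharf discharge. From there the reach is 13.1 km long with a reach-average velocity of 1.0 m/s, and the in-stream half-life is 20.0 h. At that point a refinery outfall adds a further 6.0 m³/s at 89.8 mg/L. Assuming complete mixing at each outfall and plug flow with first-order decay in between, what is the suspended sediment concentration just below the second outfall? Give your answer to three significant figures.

Flow-weighted average: C = (169.0·13.00 + 16.20·489.0) / 185.2 = 10120/185.2 = 54.64 mg/L; combined flow 185.2 m³/s.
Travel time t = 13.1·1000 / 1.0 = 13100 s = 3.639 h.
Half-life 20.0 h → k = ln 2 / 20.0 = 0.03466 h⁻¹ = 0.8318 d⁻¹.
After decay, C = 54.64 × e^(−kt) = 54.64 × 0.8815 = 48.16 mg/L.
At the second outfall, C = (185.2·48.16 + 6.000·89.80) / (185.2 + 6.000) = 49.47 mg/L.

49.5 mg/L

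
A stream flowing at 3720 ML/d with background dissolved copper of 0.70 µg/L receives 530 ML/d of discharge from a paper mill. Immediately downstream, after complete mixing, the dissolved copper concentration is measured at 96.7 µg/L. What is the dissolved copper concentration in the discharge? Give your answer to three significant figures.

Mass balance: 3720·0.7000 + 530.0·Cₑ = 4250·96.70
→ Cₑ = (4250·96.70 − 3720·0.7000) / 530.0 = 770.5 µg/L.

771 µg/L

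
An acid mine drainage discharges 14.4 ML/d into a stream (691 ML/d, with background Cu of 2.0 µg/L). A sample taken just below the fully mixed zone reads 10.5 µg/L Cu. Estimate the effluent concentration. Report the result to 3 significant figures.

418 µg/L

Mass balance: 691.0·2.000 + 14.40·Cₑ = 705.4·10.50
→ Cₑ = (705.4·10.50 − 691.0·2.000) / 14.40 = 418.4 µg/L.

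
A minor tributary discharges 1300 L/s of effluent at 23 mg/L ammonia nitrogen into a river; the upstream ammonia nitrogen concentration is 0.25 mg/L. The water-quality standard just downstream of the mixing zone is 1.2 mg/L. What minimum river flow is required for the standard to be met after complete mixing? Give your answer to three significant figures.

Set C_mix = 1.2: (Q·0.2500 + 1300·23.00) / (Q + 1300) = 1.2
→ Q = 1300·(23.00 − 1.2)/(1.2 − 0.2500) = 29830 L/s.

29800 L/s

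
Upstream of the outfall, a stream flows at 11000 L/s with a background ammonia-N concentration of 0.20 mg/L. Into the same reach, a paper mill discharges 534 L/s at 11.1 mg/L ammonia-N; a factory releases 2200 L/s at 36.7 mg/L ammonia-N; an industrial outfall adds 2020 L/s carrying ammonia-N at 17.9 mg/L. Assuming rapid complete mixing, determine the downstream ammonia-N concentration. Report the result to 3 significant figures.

7.94 mg/L

Conservation of mass: C = (11000·0.2000 + 534.0·11.10 + 2200·36.70 + 2020·17.90) / 15750 = 125000/15750 = 7.936 mg/L.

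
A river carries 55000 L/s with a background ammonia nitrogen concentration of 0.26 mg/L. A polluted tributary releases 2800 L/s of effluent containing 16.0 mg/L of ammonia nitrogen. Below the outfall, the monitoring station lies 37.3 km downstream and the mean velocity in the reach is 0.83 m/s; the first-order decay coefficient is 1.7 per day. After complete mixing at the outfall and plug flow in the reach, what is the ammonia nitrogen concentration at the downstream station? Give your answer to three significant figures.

After mixing, C = (55000·0.2600 + 2800·16.00) / 57800 = 59100/57800 = 1.022 mg/L.
Travel time t = 37.3·1000 / 0.83 = 44940 s = 12.48 h.
After decay, C = 1.022 × e^(−kt) = 1.022 × 0.4130 = 0.4223 mg/L.

0.422 mg/L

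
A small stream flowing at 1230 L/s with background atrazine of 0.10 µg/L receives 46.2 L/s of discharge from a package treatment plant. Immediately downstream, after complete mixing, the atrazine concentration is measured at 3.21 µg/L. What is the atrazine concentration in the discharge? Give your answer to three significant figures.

86.0 µg/L

Mass balance: 1230·0.1000 + 46.20·Cₑ = 1276·3.210
→ Cₑ = (1276·3.210 − 1230·0.1000) / 46.20 = 86.01 µg/L.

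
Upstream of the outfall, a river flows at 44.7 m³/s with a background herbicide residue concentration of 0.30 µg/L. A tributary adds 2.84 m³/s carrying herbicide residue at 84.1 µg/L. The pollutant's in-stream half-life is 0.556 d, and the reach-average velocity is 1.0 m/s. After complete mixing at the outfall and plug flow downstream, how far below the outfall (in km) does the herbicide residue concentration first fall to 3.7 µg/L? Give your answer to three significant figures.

25.0 km

Mass balance: C = (44.70·0.3000 + 2.840·84.10) / 47.54 = 252.3/47.54 = 5.306 µg/L.
Half-life 0.556 d → k = ln 2 / 0.556 = 1.247 d⁻¹.
Set 5.306·exp(−k·t) = 3.7 → t = ln(5.306/3.7)/k = 24990 s = 6.941 h.
Distance = v·t = 1.0·24990 = 24990 m = 24.99 km.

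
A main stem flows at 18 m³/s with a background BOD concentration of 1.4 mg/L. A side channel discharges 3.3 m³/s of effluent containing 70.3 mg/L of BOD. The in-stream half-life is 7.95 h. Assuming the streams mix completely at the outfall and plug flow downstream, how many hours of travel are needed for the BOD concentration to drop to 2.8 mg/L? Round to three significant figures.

Mixed concentration C = ΣQC/ΣQ = (18.00·1.400 + 3.300·70.30) / 21.30 = 257.2/21.30 = 12.07 mg/L.
Half-life 7.95 h → k = ln 2 / 7.95 = 0.08719 h⁻¹ = 2.093 d⁻¹.
12.07·exp(−k·t) = 2.8 → t = ln(12.07/2.8)/k = 60340 s = 16.76 h.

16.8 h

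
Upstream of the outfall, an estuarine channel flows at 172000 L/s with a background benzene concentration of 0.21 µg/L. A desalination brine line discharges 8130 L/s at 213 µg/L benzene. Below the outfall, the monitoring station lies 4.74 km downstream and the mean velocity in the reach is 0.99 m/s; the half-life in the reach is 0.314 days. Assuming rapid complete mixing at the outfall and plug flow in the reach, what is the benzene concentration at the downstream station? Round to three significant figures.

8.68 µg/L

After mixing, C = (172000·0.2100 + 8130·213.0) / 180100 = 1768000/180100 = 9.814 µg/L.
Travel time t = 4.74·1000 / 0.99 = 4788 s = 1.330 h.
Half-life 0.314 d → k = ln 2 / 0.314 = 2.207 d⁻¹.
Decay over the reach: 9.814·exp(−kt) = 9.814·0.8849 = 8.684 µg/L.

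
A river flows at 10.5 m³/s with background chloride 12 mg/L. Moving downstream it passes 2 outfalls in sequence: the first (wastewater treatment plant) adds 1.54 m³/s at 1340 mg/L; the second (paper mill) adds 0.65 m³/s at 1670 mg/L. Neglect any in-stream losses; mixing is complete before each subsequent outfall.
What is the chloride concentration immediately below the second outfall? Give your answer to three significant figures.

258 mg/L

Below outfall 1: Q → 12.04 m³/s, C = (10.50·12.00 + 1.540·1340)/12.04 = 181.9 mg/L.
Below outfall 2: Q → 12.69 m³/s, C = (12.04·181.9 + 0.6500·1670)/12.69 = 258.1 mg/L.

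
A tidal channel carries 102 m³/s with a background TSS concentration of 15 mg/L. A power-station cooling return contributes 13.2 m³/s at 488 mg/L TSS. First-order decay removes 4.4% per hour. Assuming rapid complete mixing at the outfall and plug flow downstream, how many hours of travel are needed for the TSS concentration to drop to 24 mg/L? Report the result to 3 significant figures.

23.5 h

After mixing, C = (102.0·15.00 + 13.20·488.0) / 115.2 = 7972/115.2 = 69.20 mg/L.
4.4%/h lost → k = −ln(1 − 0.044) = 0.04500 h⁻¹.
69.20·exp(−k·t) = 24 → t = ln(69.20/24)/k = 84720 s = 23.53 h.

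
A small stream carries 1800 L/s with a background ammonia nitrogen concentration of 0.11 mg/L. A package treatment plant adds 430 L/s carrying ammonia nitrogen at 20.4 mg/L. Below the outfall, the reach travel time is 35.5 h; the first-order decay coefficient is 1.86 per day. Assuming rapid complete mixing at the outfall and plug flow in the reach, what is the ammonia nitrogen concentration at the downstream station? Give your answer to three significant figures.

0.257 mg/L

After mixing, C = (1800·0.1100 + 430.0·20.40) / 2230 = 8970/2230 = 4.022 mg/L.
First-order decay: C = 4.022·exp(−k·t) = 4.022·0.06385 = 0.2568 mg/L.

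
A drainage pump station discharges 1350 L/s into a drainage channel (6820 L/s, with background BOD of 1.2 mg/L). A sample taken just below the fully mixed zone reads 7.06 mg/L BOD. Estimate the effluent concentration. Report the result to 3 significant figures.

Mass balance: 6820·1.200 + 1350·Cₑ = 8170·7.060
→ Cₑ = (8170·7.060 − 6820·1.200) / 1350 = 36.66 mg/L.

36.7 mg/L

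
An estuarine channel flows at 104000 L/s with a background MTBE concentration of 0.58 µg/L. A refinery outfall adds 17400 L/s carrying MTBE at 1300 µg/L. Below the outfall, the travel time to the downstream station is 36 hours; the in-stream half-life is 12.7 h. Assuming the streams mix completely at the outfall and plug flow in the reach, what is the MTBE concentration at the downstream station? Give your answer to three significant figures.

26.2 µg/L

Mass balance: C = (104000·0.5800 + 17400·1300) / 121400 = 22680000/121400 = 186.8 µg/L.
Half-life 12.7 h → k = ln 2 / 12.7 = 0.05458 h⁻¹ = 1.310 d⁻¹.
Decay over the reach: 186.8·exp(−kt) = 186.8·0.1402 = 26.19 µg/L.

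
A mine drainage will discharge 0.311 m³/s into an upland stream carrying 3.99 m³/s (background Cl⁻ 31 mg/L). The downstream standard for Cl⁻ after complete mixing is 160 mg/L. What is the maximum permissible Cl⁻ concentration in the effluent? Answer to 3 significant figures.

1820 mg/L

At the limit, (Qr·Cr + Qe·Cₑ)/(Qr + Qe) = 160:
Cₑ = (4.301·160 − 3.990·31.00) / 0.3110 = 1815 mg/L.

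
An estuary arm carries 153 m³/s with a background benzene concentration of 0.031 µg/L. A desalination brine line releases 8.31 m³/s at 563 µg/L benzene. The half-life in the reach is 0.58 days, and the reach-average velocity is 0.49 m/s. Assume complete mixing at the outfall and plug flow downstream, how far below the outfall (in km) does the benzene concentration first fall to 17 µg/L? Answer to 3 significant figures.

Mixed concentration C = ΣQC/ΣQ = (153.0·0.03100 + 8.310·563.0) / 161.3 = 4683/161.3 = 29.03 µg/L.
Half-life 0.58 d → k = ln 2 / 0.58 = 1.195 d⁻¹.
Set 29.03·exp(−k·t) = 17 → t = ln(29.03/17)/k = 38690 s = 10.75 h.
Distance = v·t = 0.49·38690 = 18960 m = 18.96 km.

19.0 km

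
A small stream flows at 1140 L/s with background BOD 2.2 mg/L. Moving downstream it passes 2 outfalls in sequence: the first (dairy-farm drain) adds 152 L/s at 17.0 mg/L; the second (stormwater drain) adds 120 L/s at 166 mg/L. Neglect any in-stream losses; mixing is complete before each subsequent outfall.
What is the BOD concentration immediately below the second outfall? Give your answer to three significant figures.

After outfall 1: Q = 1140 + 152.0 = 1292 L/s; C = (1140·2.200 + 152.0·17.00)/1292 = 3.941 mg/L.
After outfall 2: Q = 1292 + 120.0 = 1412 L/s; C = (1292·3.941 + 120.0·166.0)/1412 = 17.71 mg/L.

17.7 mg/L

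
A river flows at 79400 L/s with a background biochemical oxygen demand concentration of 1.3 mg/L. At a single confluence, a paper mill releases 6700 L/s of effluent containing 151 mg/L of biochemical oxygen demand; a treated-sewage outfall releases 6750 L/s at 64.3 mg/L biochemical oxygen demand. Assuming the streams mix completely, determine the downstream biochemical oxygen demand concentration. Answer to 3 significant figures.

Conservation of mass: C = (79400·1.300 + 6700·151.0 + 6750·64.30) / 92850 = 1549000/92850 = 16.68 mg/L.

16.7 mg/L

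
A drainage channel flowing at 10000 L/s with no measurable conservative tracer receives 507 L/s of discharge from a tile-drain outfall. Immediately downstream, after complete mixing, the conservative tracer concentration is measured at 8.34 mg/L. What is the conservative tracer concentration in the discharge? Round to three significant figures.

Mass balance: 10000·0 + 507.0·Cₑ = 10510·8.340
→ Cₑ = (10510·8.340 − 10000·0) / 507.0 = 172.8 mg/L.

173 mg/L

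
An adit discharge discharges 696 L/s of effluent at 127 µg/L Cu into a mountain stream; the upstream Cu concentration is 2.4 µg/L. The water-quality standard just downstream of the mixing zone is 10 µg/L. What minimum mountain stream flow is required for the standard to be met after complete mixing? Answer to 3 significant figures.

Set C_mix = 10: (Q·2.400 + 696.0·127.0) / (Q + 696.0) = 10
→ Q = 696.0·(127.0 − 10)/(10 − 2.400) = 10710 L/s.

10700 L/s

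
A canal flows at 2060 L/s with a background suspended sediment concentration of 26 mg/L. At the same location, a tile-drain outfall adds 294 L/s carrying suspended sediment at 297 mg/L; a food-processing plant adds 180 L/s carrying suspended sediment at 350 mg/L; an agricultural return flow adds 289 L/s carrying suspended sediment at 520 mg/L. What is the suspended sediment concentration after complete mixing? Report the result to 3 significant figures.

Mixed concentration C = ΣQC/ΣQ = (2060·26.00 + 294.0·297.0 + 180.0·350.0 + 289.0·520.0) / 2823 = 354200/2823 = 125.5 mg/L.

125 mg/L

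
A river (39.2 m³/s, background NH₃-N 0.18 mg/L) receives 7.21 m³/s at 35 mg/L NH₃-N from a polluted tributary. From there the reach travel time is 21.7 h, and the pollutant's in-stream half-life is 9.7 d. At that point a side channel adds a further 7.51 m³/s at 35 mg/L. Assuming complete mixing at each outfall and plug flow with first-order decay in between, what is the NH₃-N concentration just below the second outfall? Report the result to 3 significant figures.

9.38 mg/L

After mixing, C = (39.20·0.1800 + 7.210·35.00) / 46.41 = 259.4/46.41 = 5.589 mg/L; combined flow 46.41 m³/s.
Half-life 9.7 d → k = ln 2 / 9.7 = 0.07146 d⁻¹.
Decay over the reach: 5.589·exp(−kt) = 5.589·0.9374 = 5.240 mg/L.
Second outfall: C = (46.41·5.240 + 7.510·35.00)/53.92 = 9.385 mg/L.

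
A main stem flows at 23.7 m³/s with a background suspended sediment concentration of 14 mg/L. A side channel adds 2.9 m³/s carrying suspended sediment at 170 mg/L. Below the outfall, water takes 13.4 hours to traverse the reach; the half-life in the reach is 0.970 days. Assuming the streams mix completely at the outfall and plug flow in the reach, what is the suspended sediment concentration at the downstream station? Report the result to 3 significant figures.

20.8 mg/L

Mixed concentration C = ΣQC/ΣQ = (23.70·14.00 + 2.900·170.0) / 26.60 = 824.8/26.60 = 31.01 mg/L.
Half-life 0.970 d → k = ln 2 / 0.970 = 0.7146 d⁻¹.
After decay, C = 31.01 × e^(−kt) = 31.01 × 0.6710 = 20.81 mg/L.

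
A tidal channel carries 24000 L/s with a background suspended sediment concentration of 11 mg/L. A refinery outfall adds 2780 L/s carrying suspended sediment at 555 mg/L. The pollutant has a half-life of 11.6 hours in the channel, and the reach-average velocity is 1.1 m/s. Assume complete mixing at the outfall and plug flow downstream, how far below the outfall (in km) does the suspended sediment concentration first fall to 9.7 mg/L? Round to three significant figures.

Conservation of mass: C = (24000·11.00 + 2780·555.0) / 26780 = 1807000/26780 = 67.47 mg/L.
Half-life 11.6 h → k = ln 2 / 11.6 = 0.05975 h⁻¹ = 1.434 d⁻¹.
Set 67.47·exp(−k·t) = 9.7 → t = ln(67.47/9.7)/k = 116900 s = 32.46 h.
Distance = v·t = 1.1·116900 = 128500 m = 128.5 km.

129 km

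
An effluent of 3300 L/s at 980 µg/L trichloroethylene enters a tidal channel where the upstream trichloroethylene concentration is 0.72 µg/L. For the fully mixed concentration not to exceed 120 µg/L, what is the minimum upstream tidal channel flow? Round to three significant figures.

23800 L/s

Set C_mix = 120: (Q·0.7200 + 3300·980.0) / (Q + 3300) = 120
→ Q = 3300·(980.0 − 120)/(120 − 0.7200) = 23790 L/s.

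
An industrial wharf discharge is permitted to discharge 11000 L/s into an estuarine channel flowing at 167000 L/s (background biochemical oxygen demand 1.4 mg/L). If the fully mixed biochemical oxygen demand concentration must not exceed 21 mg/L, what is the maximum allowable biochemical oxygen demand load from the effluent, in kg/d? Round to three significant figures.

303000 kg/d

Mass balance at the limit: 167000·1.400 + 11000·Cₑ = 178000·21 → Cₑ = 318.6 mg/L.
11000 L/s = 11.00 m³/s. Load = 11.00 m³/s × 318.6 g/m³ × 86 400 s/d = 302800 kg/d.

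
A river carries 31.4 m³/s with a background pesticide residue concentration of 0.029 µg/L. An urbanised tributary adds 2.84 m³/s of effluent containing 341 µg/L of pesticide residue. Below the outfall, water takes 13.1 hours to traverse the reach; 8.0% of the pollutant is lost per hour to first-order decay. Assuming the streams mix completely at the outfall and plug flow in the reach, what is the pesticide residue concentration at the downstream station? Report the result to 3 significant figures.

9.50 µg/L

Conservation of mass: C = (31.40·0.02900 + 2.840·341.0) / 34.24 = 969.4/34.24 = 28.31 µg/L.
8.0%/h lost → k = −ln(1 − 0.08) = 0.08338 h⁻¹.
After decay, C = 28.31 × e^(−kt) = 28.31 × 0.3354 = 9.497 µg/L.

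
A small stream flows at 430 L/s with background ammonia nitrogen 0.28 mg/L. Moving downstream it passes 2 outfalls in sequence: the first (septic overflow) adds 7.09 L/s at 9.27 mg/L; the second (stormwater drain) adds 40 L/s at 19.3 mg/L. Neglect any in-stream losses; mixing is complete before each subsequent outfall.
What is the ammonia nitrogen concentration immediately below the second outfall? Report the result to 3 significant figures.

2.01 mg/L

Below outfall 1: Q → 437.1 L/s, C = (430.0·0.2800 + 7.090·9.270)/437.1 = 0.4258 mg/L.
Below outfall 2: Q → 477.1 L/s, C = (437.1·0.4258 + 40.00·19.30)/477.1 = 2.008 mg/L.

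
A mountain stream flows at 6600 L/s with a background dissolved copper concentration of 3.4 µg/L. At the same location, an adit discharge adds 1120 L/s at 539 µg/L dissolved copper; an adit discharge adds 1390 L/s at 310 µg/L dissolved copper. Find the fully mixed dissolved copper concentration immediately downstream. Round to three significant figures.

After mixing, C = (6600·3.400 + 1120·539.0 + 1390·310.0) / 9110 = 1057000/9110 = 116.0 µg/L.

116 µg/L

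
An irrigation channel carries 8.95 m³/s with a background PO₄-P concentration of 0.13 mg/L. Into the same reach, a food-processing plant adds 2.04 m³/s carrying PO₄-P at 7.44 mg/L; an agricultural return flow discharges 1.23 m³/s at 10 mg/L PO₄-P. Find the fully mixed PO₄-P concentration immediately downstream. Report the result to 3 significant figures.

2.34 mg/L

Conservation of mass: C = (8.950·0.1300 + 2.040·7.440 + 1.230·10.00) / 12.22 = 28.64/12.22 = 2.344 mg/L.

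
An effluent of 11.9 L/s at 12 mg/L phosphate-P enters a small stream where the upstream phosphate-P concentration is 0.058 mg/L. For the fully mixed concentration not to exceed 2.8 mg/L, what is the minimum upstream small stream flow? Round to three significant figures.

Set C_mix = 2.8: (Q·0.05800 + 11.90·12.00) / (Q + 11.90) = 2.8
→ Q = 11.90·(12.00 − 2.8)/(2.8 − 0.05800) = 39.93 L/s.

39.9 L/s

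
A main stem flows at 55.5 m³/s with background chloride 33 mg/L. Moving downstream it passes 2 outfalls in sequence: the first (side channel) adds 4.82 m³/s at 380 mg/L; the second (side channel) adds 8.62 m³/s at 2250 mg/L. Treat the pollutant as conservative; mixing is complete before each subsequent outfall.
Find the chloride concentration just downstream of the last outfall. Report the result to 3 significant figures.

Outfall 1: combined Q = 60.32 m³/s; C = (55.50·33.00 + 4.820·380.0)/60.32 = 60.73 mg/L.
Outfall 2: combined Q = 68.94 m³/s; C = (60.32·60.73 + 8.620·2250)/68.94 = 334.5 mg/L.

334 mg/L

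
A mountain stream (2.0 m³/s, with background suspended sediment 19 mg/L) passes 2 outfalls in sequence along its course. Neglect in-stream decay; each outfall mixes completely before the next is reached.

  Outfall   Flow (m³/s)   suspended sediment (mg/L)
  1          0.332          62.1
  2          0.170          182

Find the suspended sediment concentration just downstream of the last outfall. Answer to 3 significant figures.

35.8 mg/L

After outfall 1: Q = 2.000 + 0.3320 = 2.332 m³/s; C = (2.000·19.00 + 0.3320·62.10)/2.332 = 25.14 mg/L.
After outfall 2: Q = 2.332 + 0.1700 = 2.502 m³/s; C = (2.332·25.14 + 0.1700·182.0)/2.502 = 35.79 mg/L.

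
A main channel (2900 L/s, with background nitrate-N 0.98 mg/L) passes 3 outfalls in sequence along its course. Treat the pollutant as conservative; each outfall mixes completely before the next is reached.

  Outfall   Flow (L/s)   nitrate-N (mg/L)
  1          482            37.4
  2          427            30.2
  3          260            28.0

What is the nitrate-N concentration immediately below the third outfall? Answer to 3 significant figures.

10.1 mg/L

Below outfall 1: Q → 3382 L/s, C = (2900·0.9800 + 482.0·37.40)/3382 = 6.171 mg/L.
Below outfall 2: Q → 3809 L/s, C = (3382·6.171 + 427.0·30.20)/3809 = 8.864 mg/L.
Below outfall 3: Q → 4069 L/s, C = (3809·8.864 + 260.0·28.00)/4069 = 10.09 mg/L.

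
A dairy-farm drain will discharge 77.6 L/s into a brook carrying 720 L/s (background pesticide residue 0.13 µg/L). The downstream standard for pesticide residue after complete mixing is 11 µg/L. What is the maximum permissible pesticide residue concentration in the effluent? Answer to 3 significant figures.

At the limit, (Qr·Cr + Qe·Cₑ)/(Qr + Qe) = 11:
Cₑ = (797.6·11 − 720.0·0.1300) / 77.60 = 111.9 µg/L.

112 µg/L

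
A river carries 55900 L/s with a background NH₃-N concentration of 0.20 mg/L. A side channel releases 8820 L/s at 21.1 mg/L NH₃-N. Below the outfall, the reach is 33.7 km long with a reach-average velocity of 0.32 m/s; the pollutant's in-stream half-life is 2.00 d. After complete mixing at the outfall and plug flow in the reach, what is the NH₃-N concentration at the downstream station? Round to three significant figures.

Conservation of mass: C = (55900·0.2000 + 8820·21.10) / 64720 = 197300/64720 = 3.048 mg/L.
Travel time t = 33.7·1000 / 0.32 = 105300 s = 29.25 h.
Half-life 2.00 d → k = ln 2 / 2.00 = 0.3466 d⁻¹.
Applying C = C₀e^(−kt): 3.048 × 0.6554 = 1.998 mg/L.

2.00 mg/L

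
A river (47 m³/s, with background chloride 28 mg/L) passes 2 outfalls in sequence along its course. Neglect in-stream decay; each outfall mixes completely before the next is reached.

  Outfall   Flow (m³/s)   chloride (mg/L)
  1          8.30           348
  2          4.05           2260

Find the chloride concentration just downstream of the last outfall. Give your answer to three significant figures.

Below outfall 1: Q → 55.30 m³/s, C = (47.00·28.00 + 8.300·348.0)/55.30 = 76.03 mg/L.
Below outfall 2: Q → 59.35 m³/s, C = (55.30·76.03 + 4.050·2260)/59.35 = 225.1 mg/L.

225 mg/L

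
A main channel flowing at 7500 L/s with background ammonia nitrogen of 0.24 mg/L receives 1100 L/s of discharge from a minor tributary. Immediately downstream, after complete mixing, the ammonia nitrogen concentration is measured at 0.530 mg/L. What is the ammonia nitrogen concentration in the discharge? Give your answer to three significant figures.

2.51 mg/L

Mass balance: 7500·0.2400 + 1100·Cₑ = 8600·0.5300
→ Cₑ = (8600·0.5300 − 7500·0.2400) / 1100 = 2.507 mg/L.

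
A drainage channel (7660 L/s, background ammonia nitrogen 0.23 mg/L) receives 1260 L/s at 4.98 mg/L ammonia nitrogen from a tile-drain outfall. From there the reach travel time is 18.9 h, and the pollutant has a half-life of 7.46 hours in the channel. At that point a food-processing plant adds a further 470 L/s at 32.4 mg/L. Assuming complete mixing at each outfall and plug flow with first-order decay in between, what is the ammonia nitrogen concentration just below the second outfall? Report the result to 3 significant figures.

Flow-weighted average: C = (7660·0.2300 + 1260·4.980) / 8920 = 8037/8920 = 0.9010 mg/L; combined flow 8920 L/s.
Half-life 7.46 h → k = ln 2 / 7.46 = 0.09292 h⁻¹ = 2.230 d⁻¹.
After decay, C = 0.9010 × e^(−kt) = 0.9010 × 0.1727 = 0.1556 mg/L.
Second outfall: C = (8920·0.1556 + 470.0·32.40)/9390 = 1.770 mg/L.

1.77 mg/L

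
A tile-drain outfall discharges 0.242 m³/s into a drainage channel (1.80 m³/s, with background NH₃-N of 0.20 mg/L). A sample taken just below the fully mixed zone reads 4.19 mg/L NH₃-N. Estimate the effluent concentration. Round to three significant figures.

Mass balance: 1.800·0.2000 + 0.2420·Cₑ = 2.042·4.190
→ Cₑ = (2.042·4.190 − 1.800·0.2000) / 0.2420 = 33.87 mg/L.

33.9 mg/L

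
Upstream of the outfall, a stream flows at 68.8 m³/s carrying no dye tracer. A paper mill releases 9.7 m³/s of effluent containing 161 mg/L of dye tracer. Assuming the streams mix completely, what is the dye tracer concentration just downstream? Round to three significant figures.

Conservation of mass: C = (68.80·0 + 9.700·161.0) / 78.50 = 1562/78.50 = 19.89 mg/L.

19.9 mg/L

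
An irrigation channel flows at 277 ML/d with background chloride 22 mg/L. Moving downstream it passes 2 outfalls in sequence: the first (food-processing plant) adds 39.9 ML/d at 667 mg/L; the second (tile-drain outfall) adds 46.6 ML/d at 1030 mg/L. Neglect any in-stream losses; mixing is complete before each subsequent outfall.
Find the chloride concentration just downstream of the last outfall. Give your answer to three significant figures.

222 mg/L

Outfall 1: combined Q = 316.9 ML/d; C = (277.0·22.00 + 39.90·667.0)/316.9 = 103.2 mg/L.
Outfall 2: combined Q = 363.5 ML/d; C = (316.9·103.2 + 46.60·1030)/363.5 = 222.0 mg/L.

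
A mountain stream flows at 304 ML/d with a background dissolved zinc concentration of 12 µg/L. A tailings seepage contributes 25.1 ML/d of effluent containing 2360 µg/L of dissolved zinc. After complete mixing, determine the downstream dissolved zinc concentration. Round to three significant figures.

191 µg/L

Mass balance: C = (304.0·12.00 + 25.10·2360) / 329.1 = 62880/329.1 = 191.1 µg/L.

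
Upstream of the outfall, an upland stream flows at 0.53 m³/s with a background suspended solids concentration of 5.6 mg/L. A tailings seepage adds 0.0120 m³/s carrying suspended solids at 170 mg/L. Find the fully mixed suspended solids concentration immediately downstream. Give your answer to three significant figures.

After mixing, C = (0.5300·5.600 + 0.01200·170.0) / 0.5420 = 5.008/0.5420 = 9.240 mg/L.

9.24 mg/L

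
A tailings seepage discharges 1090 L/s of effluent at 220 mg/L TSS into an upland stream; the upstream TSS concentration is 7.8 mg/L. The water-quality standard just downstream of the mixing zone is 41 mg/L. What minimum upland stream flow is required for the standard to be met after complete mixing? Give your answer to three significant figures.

Set C_mix = 41: (Q·7.800 + 1090·220.0) / (Q + 1090) = 41
→ Q = 1090·(220.0 − 41)/(41 − 7.800) = 5877 L/s.

5880 L/s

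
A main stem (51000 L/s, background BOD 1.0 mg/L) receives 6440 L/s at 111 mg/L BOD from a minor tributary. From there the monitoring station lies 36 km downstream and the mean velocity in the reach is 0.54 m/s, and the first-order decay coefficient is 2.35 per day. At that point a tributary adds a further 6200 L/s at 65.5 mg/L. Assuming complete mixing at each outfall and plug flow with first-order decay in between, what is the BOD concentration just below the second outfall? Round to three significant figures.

8.34 mg/L

After mixing, C = (51000·1.000 + 6440·111.0) / 57440 = 765800/57440 = 13.33 mg/L; combined flow 57440 L/s.
Travel time t = 36·1000 / 0.54 = 66670 s = 18.52 h.
After decay, C = 13.33 × e^(−kt) = 13.33 × 0.1631 = 2.175 mg/L.
Second outfall: C = (57440·2.175 + 6200·65.50)/63640 = 8.344 mg/L.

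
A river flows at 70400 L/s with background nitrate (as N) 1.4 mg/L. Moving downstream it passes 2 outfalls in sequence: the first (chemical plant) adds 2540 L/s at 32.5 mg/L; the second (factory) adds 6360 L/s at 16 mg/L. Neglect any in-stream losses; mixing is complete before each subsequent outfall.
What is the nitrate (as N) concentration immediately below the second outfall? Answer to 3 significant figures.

3.57 mg/L

After outfall 1: Q = 70400 + 2540 = 72940 L/s; C = (70400·1.400 + 2540·32.50)/72940 = 2.483 mg/L.
After outfall 2: Q = 72940 + 6360 = 79300 L/s; C = (72940·2.483 + 6360·16.00)/79300 = 3.567 mg/L.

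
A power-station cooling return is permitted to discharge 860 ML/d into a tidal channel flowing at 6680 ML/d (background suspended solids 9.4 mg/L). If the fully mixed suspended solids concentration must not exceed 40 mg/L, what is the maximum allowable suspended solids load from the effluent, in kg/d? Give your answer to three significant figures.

Mass balance at the limit: 6680·9.400 + 860.0·Cₑ = 7540·40 → Cₑ = 277.7 mg/L.
860.0 ML/d = 9.954 m³/s. Load = 9.954 m³/s × 277.7 g/m³ × 86 400 s/d = 238800 kg/d.

239000 kg/d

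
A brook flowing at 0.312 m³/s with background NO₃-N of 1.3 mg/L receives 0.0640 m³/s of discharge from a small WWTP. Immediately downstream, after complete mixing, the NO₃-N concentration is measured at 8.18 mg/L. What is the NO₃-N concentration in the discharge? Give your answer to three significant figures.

Mass balance: 0.3120·1.300 + 0.06400·Cₑ = 0.3760·8.180
→ Cₑ = (0.3760·8.180 − 0.3120·1.300) / 0.06400 = 41.72 mg/L.

41.7 mg/L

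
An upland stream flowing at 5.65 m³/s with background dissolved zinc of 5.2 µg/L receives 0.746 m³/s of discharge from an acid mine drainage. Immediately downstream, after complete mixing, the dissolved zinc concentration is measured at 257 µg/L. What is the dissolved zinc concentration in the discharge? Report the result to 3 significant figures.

Mass balance: 5.650·5.200 + 0.7460·Cₑ = 6.396·257.0
→ Cₑ = (6.396·257.0 − 5.650·5.200) / 0.7460 = 2164 µg/L.

2160 µg/L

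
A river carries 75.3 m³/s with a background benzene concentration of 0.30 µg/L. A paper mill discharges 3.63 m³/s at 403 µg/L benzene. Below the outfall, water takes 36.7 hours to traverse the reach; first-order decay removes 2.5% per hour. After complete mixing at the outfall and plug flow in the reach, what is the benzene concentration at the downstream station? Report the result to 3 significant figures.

7.43 µg/L

After mixing, C = (75.30·0.3000 + 3.630·403.0) / 78.93 = 1485/78.93 = 18.82 µg/L.
2.5%/h lost → k = −ln(1 − 0.025) = 0.02532 h⁻¹.
After decay, C = 18.82 × e^(−kt) = 18.82 × 0.3949 = 7.432 µg/L.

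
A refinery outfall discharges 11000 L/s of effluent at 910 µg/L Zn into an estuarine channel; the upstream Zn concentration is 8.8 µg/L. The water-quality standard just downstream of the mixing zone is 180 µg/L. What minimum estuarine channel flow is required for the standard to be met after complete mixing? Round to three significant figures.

46900 L/s

Set C_mix = 180: (Q·8.800 + 11000·910.0) / (Q + 11000) = 180
→ Q = 11000·(910.0 − 180)/(180 − 8.800) = 46900 L/s.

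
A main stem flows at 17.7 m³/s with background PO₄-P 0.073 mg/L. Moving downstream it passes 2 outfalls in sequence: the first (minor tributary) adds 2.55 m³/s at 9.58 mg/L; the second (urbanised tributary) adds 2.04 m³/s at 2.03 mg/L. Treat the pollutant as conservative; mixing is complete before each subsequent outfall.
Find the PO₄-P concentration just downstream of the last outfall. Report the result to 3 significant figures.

After outfall 1: Q = 17.70 + 2.550 = 20.25 m³/s; C = (17.70·0.07300 + 2.550·9.580)/20.25 = 1.270 mg/L.
After outfall 2: Q = 20.25 + 2.040 = 22.29 m³/s; C = (20.25·1.270 + 2.040·2.030)/22.29 = 1.340 mg/L.

1.34 mg/L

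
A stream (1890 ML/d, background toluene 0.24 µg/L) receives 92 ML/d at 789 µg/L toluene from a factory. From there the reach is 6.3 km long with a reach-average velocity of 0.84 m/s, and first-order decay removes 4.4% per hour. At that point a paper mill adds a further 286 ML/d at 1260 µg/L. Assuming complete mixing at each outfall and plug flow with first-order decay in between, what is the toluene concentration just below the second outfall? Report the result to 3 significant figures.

Mixed concentration C = ΣQC/ΣQ = (1890·0.2400 + 92.00·789.0) / 1982 = 73040/1982 = 36.85 µg/L; combined flow 1982 ML/d.
Travel time t = 6.3·1000 / 0.84 = 7500 s = 2.083 h.
4.4%/h lost → k = −ln(1 − 0.044) = 0.04500 h⁻¹.
First-order decay: C = 36.85·exp(−k·t) = 36.85·0.9105 = 33.55 µg/L.
Second outfall: C = (1982·33.55 + 286.0·1260)/2268 = 188.2 µg/L.

188 µg/L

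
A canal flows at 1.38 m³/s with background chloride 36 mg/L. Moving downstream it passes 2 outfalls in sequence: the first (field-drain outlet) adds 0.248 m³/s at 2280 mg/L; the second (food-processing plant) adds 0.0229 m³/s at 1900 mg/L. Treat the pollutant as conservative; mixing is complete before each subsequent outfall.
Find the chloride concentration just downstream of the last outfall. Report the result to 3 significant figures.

Outfall 1: combined Q = 1.628 m³/s; C = (1.380·36.00 + 0.2480·2280)/1.628 = 377.8 mg/L.
Outfall 2: combined Q = 1.651 m³/s; C = (1.628·377.8 + 0.02290·1900)/1.651 = 399.0 mg/L.

399 mg/L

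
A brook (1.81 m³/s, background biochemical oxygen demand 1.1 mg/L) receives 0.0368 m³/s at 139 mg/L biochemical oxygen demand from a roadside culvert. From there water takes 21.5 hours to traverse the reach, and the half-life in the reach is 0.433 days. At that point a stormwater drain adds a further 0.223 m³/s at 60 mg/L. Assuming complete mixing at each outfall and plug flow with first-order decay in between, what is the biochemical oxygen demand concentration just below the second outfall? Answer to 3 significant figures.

7.28 mg/L

After mixing, C = (1.810·1.100 + 0.03680·139.0) / 1.847 = 7.106/1.847 = 3.848 mg/L; combined flow 1.847 m³/s.
Half-life 0.433 d → k = ln 2 / 0.433 = 1.601 d⁻¹.
Decay over the reach: 3.848·exp(−kt) = 3.848·0.2383 = 0.9171 mg/L.
Second outfall: C = (1.847·0.9171 + 0.2230·60.00)/2.070 = 7.283 mg/L.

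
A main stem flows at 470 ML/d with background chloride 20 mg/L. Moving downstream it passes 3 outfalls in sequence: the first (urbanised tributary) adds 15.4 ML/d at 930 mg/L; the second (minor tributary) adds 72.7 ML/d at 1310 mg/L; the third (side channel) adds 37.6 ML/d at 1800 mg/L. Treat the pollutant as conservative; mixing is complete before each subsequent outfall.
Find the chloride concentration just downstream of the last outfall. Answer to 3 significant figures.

313 mg/L

After outfall 1: Q = 470.0 + 15.40 = 485.4 ML/d; C = (470.0·20.00 + 15.40·930.0)/485.4 = 48.87 mg/L.
After outfall 2: Q = 485.4 + 72.70 = 558.1 ML/d; C = (485.4·48.87 + 72.70·1310)/558.1 = 213.1 mg/L.
After outfall 3: Q = 558.1 + 37.60 = 595.7 ML/d; C = (558.1·213.1 + 37.60·1800)/595.7 = 313.3 mg/L.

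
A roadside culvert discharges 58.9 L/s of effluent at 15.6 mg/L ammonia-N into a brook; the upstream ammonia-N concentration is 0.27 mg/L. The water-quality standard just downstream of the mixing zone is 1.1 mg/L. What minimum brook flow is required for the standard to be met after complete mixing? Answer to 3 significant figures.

Set C_mix = 1.1: (Q·0.2700 + 58.90·15.60) / (Q + 58.90) = 1.1
→ Q = 58.90·(15.60 − 1.1)/(1.1 − 0.2700) = 1029 L/s.

1030 L/s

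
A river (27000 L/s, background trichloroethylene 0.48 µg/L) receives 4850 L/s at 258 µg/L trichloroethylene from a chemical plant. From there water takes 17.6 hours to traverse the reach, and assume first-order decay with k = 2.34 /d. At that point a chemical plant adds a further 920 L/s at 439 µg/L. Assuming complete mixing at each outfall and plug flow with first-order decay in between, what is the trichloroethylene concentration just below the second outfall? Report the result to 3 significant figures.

19.3 µg/L

Mass balance: C = (27000·0.4800 + 4850·258.0) / 31850 = 1264000/31850 = 39.69 µg/L; combined flow 31850 L/s.
After decay, C = 39.69 × e^(−kt) = 39.69 × 0.1798 = 7.136 µg/L.
Second outfall: C = (31850·7.136 + 920.0·439.0)/32770 = 19.26 µg/L.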